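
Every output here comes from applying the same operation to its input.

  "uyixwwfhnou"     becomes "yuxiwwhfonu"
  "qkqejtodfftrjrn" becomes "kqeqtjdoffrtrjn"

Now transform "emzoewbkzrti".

Each output is the input with this applied: swap each adjacent pair of characters (1↔2, 3↔4, ...).
For "emzoewbkzrti" the result is "meozwekbrzit".

meozwekbrzit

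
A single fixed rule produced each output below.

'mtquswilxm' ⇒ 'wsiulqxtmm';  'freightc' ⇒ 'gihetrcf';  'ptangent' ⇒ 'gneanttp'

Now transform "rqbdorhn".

Each output is the input with this applied: swap the front and back halves of the string, then take characters alternately from the front and the back (1st, last, 2nd, 2nd-last, ...).
Starting from "rqbdorhn": after the first operation, "orhnrqbd"; after the second, "odrbhqnr".
(Check on "mtquswilxm": → "wilxmmtqus" → "wsiulqxtmm" ✓)

odrbhqnr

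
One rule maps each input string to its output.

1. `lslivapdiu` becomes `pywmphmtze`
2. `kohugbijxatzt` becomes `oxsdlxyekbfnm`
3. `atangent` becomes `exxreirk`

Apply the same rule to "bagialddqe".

fieukhmhep

Each output is the input with this applied: take characters alternately from the front and the back (1st, last, 2nd, 2nd-last, ...), then shift every letter 4 places forward in the alphabet (wrapping around).
For "bagialddqe", step one produces "beaqgdidal"; step two turns that into "fieukhmhep".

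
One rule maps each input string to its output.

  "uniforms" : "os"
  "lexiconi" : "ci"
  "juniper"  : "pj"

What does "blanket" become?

In each case the input is transformed by: move the first 2 characters to the end (rotate left by 2), then keep one character in every 3, starting at position 3 (positions 3rd, 6th, 9th, ...).
Applying both steps to "blanket": "anketbl", then "kb".

kb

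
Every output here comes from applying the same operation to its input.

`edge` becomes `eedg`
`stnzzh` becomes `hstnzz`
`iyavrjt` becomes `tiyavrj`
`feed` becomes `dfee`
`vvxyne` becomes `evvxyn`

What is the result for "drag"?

gdra

Rule — move the last character to the front.
"drag" → "gdra".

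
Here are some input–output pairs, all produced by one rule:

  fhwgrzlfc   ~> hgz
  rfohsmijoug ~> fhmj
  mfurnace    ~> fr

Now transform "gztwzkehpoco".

The rule is to delete the last 3 characters, then keep every other character starting from the second (positions 2nd, 4th, 6th, ...).
For "gztwzkehpoco", step one produces "gztwzkehp"; step two turns that into "zwkh".

zwkh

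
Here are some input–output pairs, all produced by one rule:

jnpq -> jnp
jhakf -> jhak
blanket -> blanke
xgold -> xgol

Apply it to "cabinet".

cabine

What's happening: delete the last character.
"cabinet" → "cabine".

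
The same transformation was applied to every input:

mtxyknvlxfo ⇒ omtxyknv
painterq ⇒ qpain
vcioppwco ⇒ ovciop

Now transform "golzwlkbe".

egolzw

Each output is the input with this applied: move the last character to the front, then delete the last 3 characters.
Starting from "golzwlkbe": after the first operation, "egolzwlkb"; after the second, "egolzw".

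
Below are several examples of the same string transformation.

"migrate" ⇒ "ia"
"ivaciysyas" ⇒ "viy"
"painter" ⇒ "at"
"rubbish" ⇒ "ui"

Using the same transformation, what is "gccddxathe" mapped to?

Each output is the input with this applied: keep one character in every 3, starting at position 2 (positions 2nd, 5th, 8th, ...).
For "gccddxathe" the result is "cdt".

cdt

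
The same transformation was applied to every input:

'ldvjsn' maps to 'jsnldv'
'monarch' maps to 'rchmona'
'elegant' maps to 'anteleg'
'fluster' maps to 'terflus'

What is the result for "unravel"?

What's happening: move the last 3 characters to the front (rotate right by 3).
On "unravel" that produces "velunra".

velunra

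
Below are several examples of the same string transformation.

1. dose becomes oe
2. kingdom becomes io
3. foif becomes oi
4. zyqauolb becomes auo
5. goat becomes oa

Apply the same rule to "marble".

ae

The rule is to keep only the vowels.
"marble" → "ae".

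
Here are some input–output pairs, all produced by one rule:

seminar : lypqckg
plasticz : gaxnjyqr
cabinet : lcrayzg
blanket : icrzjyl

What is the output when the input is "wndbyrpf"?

Looking at the pairs, the operation is to shift every letter 2 places backward in the alphabet (wrapping around), then move the last 3 characters to the front (rotate right by 3).
Doing the same to "wndbyrpf": "pndulbzw".

pndulbzw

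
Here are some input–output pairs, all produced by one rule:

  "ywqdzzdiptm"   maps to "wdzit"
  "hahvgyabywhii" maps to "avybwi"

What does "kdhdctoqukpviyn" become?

ddtqkvy

The pattern: keep every other character starting from the second (positions 2nd, 4th, 6th, ...).
Doing the same to "kdhdctoqukpviyn": "ddtqkvy".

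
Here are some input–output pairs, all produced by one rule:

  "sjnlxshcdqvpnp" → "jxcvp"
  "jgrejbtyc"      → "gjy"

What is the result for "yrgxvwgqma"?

The transformation: keep one character in every 3, starting at position 2 (positions 2nd, 5th, 8th, ...).
"yrgxvwgqma" → "rvq".

rvq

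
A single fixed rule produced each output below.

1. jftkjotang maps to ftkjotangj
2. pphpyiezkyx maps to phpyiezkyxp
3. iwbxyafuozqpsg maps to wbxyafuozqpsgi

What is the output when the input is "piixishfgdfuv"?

iixishfgdfuvp

The rule is to move the first character to the end.
So "piixishfgdfuv" becomes "iixishfgdfuvp".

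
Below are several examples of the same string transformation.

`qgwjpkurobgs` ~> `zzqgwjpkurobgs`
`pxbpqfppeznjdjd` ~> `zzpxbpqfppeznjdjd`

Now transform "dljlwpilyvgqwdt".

What's happening: prepend "zz".
Doing the same to "dljlwpilyvgqwdt": "zzdljlwpilyvgqwdt".

zzdljlwpilyvgqwdt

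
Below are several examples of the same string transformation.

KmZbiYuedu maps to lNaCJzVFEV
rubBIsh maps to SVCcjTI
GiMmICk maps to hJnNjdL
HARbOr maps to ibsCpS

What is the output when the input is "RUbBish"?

svCcJTI

In each case the input is transformed by: flip the case of every letter, then shift every letter 1 place forward in the alphabet (wrapping around).
For "RUbBish", step one produces "ruBbISH"; step two turns that into "svCcJTI".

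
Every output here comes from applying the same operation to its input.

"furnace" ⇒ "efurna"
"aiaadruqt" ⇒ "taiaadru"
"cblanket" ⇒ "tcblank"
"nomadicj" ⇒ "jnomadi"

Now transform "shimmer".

The rule is to move the last 2 characters to the front (rotate right by 2), then delete the first character.
On "shimmer": the first step gives "ershimm", and the second then gives "rshimm".
(Check on "furnace": → "cefurna" → "efurna" ✓)

rshimm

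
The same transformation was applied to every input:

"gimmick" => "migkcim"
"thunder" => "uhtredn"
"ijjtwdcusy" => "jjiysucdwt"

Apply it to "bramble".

arbelbm

Each output is the input with this applied: move the first 3 characters to the end (rotate left by 3), then reverse the string.
Starting from "bramble": after the first operation, "mblebra"; after the second, "arbelbm".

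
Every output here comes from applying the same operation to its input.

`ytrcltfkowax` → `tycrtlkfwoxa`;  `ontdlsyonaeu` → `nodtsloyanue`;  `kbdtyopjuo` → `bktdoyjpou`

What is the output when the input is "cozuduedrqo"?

ocuzuddeqro

What's happening: swap each adjacent pair of characters (1↔2, 3↔4, ...).
So "cozuduedrqo" becomes "ocuzuddeqro".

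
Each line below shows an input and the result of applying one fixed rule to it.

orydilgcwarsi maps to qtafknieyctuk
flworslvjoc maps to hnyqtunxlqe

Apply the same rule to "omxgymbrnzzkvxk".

qoziaodtpbbmxzm

Rule — shift every letter 2 places forward in the alphabet (wrapping around).
Applying that to "omxgymbrnzzkvxk" gives "qoziaodtpbbmxzm".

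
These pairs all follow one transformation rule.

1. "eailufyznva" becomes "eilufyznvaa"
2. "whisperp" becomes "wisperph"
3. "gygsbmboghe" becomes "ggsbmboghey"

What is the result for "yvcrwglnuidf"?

What's happening: move the first character to the end, then swap the first and last characters.
For "yvcrwglnuidf", step one produces "vcrwglnuidfy"; step two turns that into "ycrwglnuidfv".

ycrwglnuidfv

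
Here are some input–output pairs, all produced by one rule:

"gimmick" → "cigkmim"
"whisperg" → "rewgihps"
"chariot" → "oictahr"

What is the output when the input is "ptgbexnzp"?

znppgtebx

The rule is to move the last 3 characters to the front (rotate right by 3), then swap each adjacent pair of characters (1↔2, 3↔4, ...).
On "ptgbexnzp": the first step gives "nzpptgbex", and the second then gives "znppgtebx".
(Check on "whisperg": → "ergwhisp" → "rewgihps" ✓)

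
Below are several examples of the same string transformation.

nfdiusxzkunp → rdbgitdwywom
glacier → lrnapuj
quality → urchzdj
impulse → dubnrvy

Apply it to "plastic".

The rule is to shift every letter 9 places forward in the alphabet (wrapping around), then move the first 3 characters to the end (rotate left by 3).
On "plastic": the first step gives "yujbcrl", and the second then gives "bcrlyuj".
(Check on "impulse": → "rvydubn" → "dubnrvy" ✓)

bcrlyuj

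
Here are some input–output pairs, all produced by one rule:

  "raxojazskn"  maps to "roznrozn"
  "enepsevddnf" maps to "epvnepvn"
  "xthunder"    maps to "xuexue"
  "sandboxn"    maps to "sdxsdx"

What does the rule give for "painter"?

pnrpnr

Looking at the pairs, the operation is to keep one character in every 3, starting at position 1 (positions 1st, 4th, 7th, ...), then write the whole string twice.
On "painter": the first step gives "pnr", and the second then gives "pnrpnr".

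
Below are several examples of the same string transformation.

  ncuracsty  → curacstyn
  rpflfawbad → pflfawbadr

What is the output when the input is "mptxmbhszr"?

ptxmbhszrm

The transformation: move the first character to the end.
"mptxmbhszr" → "ptxmbhszrm".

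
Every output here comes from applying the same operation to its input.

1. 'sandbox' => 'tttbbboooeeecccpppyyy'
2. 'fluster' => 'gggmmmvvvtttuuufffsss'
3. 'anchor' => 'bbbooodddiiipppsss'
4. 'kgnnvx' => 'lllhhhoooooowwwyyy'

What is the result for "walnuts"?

xxxbbbmmmooovvvuuuttt

The transformation: repeat every character 3 times, then shift every letter 1 place forward in the alphabet (wrapping around).
On "walnuts": the first step gives "wwwaaalllnnnuuutttsss", and the second then gives "xxxbbbmmmooovvvuuuttt".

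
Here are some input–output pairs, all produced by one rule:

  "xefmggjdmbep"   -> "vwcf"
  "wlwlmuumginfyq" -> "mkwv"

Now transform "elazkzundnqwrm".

qptm

Each output is the input with this applied: keep one character in every 3, starting at position 3 (positions 3rd, 6th, 9th, ...), then shift every letter 10 places backward in the alphabet (wrapping around).
On "elazkzundnqwrm" that produces "qptm".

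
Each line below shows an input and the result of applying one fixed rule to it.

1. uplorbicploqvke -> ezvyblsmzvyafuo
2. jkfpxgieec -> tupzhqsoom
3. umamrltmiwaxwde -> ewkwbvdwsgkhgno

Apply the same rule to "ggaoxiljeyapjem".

qqkyhsvtoikztow

Looking at the pairs, the operation is to shift every letter 10 places forward in the alphabet (wrapping around).
On "ggaoxiljeyapjem" that produces "qqkyhsvtoikztow".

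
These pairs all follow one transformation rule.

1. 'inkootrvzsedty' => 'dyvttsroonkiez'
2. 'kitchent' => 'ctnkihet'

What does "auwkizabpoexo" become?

axwupookiebaz

Rule — sort the characters into reverse alphabetical order, then swap the first and last characters.
Applying both steps to "auwkizabpoexo": "zxwupookiebaa", then "axwupookiebaz".
(Check on "kitchent": → "ttnkihec" → "ctnkihet" ✓)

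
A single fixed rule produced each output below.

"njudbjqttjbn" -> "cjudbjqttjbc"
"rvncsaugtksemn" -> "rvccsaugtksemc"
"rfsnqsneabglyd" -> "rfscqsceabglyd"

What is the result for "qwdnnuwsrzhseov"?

In each case the input is transformed by: replace every "n" with "c".
So "qwdnnuwsrzhseov" becomes "qwdccuwsrzhseov".

qwdccuwsrzhseov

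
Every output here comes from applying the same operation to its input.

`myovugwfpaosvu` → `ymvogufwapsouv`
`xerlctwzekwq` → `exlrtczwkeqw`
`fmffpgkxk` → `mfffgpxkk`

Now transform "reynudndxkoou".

ernydudnkxoou

Rule — swap each adjacent pair of characters (1↔2, 3↔4, ...).
Applying that to "reynudndxkoou" gives "ernydudnkxoou".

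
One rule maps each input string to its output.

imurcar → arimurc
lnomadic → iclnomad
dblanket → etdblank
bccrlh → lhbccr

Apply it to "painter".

erpaint

What's happening: move the last 2 characters to the front (rotate right by 2).
So "painter" becomes "erpaint".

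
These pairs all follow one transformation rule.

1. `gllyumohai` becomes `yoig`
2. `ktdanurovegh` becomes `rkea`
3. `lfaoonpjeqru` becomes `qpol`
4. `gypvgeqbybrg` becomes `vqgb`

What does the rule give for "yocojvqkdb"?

yqob

The rule is to keep one character in every 3, starting at position 1 (positions 1st, 4th, 7th, ...), then sort the characters into reverse alphabetical order.
Applying both steps to "yocojvqkdb": "yoqb", then "yqob".
(Check on "lfaoonpjeqru": → "lopq" → "qpol" ✓)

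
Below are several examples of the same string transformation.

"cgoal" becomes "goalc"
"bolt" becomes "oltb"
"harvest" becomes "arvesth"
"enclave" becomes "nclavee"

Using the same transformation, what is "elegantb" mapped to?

The pattern: move the first character to the end.
On "elegantb" that produces "legantbe".

legantbe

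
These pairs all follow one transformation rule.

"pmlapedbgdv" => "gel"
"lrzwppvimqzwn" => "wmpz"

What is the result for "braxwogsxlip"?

pxoa

Looking at the pairs, the operation is to keep one character in every 3, starting at position 3 (positions 3rd, 6th, 9th, ...), then reverse the string.
Working it through for "braxwogsxlip": intermediate "aoxp", final "pxoa".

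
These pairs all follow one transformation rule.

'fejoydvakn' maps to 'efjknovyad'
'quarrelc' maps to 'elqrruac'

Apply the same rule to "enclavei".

eeilnvac

In each case the input is transformed by: sort the characters into alphabetical order, then move the first 2 characters to the end (rotate left by 2).
On "enclavei": the first step gives "aceeilnv", and the second then gives "eeilnvac".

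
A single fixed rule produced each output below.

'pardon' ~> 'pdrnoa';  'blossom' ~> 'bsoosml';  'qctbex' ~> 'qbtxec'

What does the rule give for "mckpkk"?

The transformation: swap each adjacent pair of characters (1↔2, 3↔4, ...), then move the first character to the end.
So "mckpkk" becomes "mpkkkc".

mpkkkc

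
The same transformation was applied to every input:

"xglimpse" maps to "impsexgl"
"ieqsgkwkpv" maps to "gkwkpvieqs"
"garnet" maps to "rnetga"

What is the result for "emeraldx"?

The transformation: swap the front and back halves of the string, then move the last character to the front.
Starting from "emeraldx": after the first operation, "aldxemer"; after the second, "raldxeme".

raldxeme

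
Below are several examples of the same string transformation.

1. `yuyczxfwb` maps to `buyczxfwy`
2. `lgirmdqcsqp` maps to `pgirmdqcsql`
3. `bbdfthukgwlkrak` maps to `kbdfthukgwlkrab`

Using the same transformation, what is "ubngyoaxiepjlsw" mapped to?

wbngyoaxiepjlsu

What's happening: swap the first and last characters.
"ubngyoaxiepjlsw" → "wbngyoaxiepjlsu".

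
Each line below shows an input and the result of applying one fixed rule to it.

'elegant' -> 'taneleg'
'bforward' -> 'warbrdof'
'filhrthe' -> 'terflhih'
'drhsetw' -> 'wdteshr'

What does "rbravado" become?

Rule — sort the characters into reverse alphabetical order, then take characters alternately from the front and the back (1st, last, 2nd, 2nd-last, ...).
For "rbravado" the result is "vararbod".

vararbod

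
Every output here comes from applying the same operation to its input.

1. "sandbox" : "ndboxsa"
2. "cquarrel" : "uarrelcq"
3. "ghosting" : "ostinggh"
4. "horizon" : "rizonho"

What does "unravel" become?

What's happening: move the first 2 characters to the end (rotate left by 2).
For "unravel" the result is "ravelun".

ravelun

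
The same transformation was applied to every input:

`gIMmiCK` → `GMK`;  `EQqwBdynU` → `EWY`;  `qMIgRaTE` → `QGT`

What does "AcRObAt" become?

Each output is the input with this applied: keep one character in every 3, starting at position 1 (positions 1st, 4th, 7th, ...), then convert every letter to uppercase.
Applying both steps to "AcRObAt": "AOt", then "AOT".

AOT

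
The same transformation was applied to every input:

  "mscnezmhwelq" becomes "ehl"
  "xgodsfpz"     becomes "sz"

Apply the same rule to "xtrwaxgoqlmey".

Rule — keep one character in every 3, starting at position 2 (positions 2nd, 5th, 8th, ...), then delete the first character.
For "xtrwaxgoqlmey", step one produces "taom"; step two turns that into "aom".

aom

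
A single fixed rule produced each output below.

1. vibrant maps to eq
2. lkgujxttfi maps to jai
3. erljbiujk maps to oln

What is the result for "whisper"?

Looking at the pairs, the operation is to keep one character in every 3, starting at position 3 (positions 3rd, 6th, 9th, ...), then shift every letter 3 places forward in the alphabet (wrapping around).
For "whisper", step one produces "ie"; step two turns that into "lh".

lh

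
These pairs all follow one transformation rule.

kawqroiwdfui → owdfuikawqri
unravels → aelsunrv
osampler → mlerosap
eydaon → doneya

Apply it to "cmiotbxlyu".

txlyucmiob

In each case the input is transformed by: swap the front and back halves of the string, then swap the first and last characters.
Working it through for "cmiotbxlyu": intermediate "bxlyucmiot", final "txlyucmiob".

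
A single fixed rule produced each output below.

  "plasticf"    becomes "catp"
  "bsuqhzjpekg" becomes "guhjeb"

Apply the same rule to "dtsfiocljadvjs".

In each case the input is transformed by: keep every other character starting from the first (positions 1st, 3rd, 5th, ...), then swap the first and last characters.
Starting from "dtsfiocljadvjs": after the first operation, "dsicjdj"; after the second, "jsicjdd".
(Check on "bsuqhzjpekg": → "buhjeg" → "guhjeb" ✓)

jsicjdd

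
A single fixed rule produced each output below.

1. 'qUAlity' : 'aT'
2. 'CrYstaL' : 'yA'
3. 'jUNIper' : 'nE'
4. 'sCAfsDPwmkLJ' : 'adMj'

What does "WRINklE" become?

iL

What's happening: keep one character in every 3, starting at position 3 (positions 3rd, 6th, 9th, ...), then flip the case of every letter.
Applying both steps to "WRINklE": "Il", then "iL".
(Check on "qUAlity": → "At" → "aT" ✓)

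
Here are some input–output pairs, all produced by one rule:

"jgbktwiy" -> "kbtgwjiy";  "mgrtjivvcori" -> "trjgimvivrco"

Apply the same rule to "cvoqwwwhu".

The rule is to move the first 3 characters to the end (rotate left by 3), then take characters alternately from the front and the back (1st, last, 2nd, 2nd-last, ...).
"cvoqwwwhu" → "qwwwhucvo" → "qowvwcwuh".
(Check on "jgbktwiy": → "ktwiyjgb" → "kbtgwjiy" ✓)

qowvwcwuh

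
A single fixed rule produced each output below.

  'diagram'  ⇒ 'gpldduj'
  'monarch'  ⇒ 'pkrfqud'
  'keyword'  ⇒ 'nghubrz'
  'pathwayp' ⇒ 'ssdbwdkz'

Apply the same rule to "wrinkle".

zhuolnq

What's happening: take characters alternately from the front and the back (1st, last, 2nd, 2nd-last, ...), then shift every letter 3 places forward in the alphabet (wrapping around).
Doing the same to "wrinkle": "zhuolnq".
(Check on "pathwayp": → "ppaytahw" → "ssdbwdkz" ✓)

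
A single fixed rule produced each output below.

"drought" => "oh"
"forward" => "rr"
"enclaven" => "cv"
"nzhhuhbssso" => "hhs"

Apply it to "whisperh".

ie

The transformation: keep one character in every 3, starting at position 3 (positions 3rd, 6th, 9th, ...).
For "whisperh" the result is "ie".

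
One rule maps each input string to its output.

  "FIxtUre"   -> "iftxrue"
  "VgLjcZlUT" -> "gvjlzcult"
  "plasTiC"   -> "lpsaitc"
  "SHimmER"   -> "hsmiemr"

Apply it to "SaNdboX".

asdnobx

Looking at the pairs, the operation is to swap each adjacent pair of characters (1↔2, 3↔4, ...), then convert every letter to lowercase.
Applying both steps to "SaNdboX": "aSdNobX", then "asdnobx".
(Check on "SHimmER": → "HSmiEmR" → "hsmiemr" ✓)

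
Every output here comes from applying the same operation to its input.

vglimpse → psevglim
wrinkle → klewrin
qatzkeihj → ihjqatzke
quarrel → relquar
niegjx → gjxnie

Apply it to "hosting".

inghost

Looking at the pairs, the operation is to move the last 3 characters to the front (rotate right by 3).
Applying that to "hosting" gives "inghost".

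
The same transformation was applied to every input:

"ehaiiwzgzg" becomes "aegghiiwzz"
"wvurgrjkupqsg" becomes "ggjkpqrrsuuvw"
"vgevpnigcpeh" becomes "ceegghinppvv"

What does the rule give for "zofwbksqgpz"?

In each case the input is transformed by: sort the characters into alphabetical order.
On "zofwbksqgpz" that produces "bfgkopqswzz".

bfgkopqswzz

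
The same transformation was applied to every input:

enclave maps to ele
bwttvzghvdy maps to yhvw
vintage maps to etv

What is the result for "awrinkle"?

enw

What's happening: reverse the string, then keep one character in every 3, starting at position 1 (positions 1st, 4th, 7th, ...).
"awrinkle" → "elknirwa" → "enw".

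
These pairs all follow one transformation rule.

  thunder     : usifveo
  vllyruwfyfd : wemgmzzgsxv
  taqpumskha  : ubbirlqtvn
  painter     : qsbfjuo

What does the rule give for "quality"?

What's happening: take characters alternately from the front and the back (1st, last, 2nd, 2nd-last, ...), then shift every letter 1 place forward in the alphabet (wrapping around).
Applying both steps to "quality": "qyutail", then "rzvubjm".
(Check on "thunder": → "trheudn" → "usifveo" ✓)

rzvubjm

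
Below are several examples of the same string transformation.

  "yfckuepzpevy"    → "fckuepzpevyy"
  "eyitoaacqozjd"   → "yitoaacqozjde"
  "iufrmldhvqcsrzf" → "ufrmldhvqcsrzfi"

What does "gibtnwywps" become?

ibtnwywpsg

In each case the input is transformed by: move the first character to the end.
Applying that to "gibtnwywps" gives "ibtnwywpsg".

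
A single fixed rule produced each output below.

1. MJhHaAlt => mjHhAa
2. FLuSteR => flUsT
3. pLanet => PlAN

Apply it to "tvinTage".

In each case the input is transformed by: flip the case of every letter, then delete the last 2 characters.
Doing the same to "tvinTage": "TVINtA".

TVINtA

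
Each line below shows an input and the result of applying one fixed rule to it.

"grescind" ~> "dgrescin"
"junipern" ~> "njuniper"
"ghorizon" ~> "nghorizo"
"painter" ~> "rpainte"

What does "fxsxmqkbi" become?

The transformation: move the last character to the front.
Doing the same to "fxsxmqkbi": "ifxsxmqkb".

ifxsxmqkb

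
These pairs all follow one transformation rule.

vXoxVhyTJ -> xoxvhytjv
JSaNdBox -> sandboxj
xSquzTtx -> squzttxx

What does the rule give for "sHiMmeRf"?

The transformation: move the first character to the end, then convert every letter to lowercase.
For "sHiMmeRf", step one produces "HiMmeRfs"; step two turns that into "himmerfs".
(Check on "JSaNdBox": → "SaNdBoxJ" → "sandboxj" ✓)

himmerfs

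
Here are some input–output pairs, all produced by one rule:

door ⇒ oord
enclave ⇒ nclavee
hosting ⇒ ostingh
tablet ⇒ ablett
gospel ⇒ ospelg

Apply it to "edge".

Each output is the input with this applied: move the first character to the end.
On "edge" that produces "dgee".

dgee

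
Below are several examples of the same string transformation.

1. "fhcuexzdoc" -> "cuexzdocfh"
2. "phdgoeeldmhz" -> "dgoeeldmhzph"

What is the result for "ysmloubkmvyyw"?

The transformation: move the first 2 characters to the end (rotate left by 2).
On "ysmloubkmvyyw" that produces "mloubkmvyywys".

mloubkmvyywys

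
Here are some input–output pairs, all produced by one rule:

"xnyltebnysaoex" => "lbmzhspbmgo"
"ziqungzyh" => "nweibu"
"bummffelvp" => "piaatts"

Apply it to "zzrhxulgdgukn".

Each output is the input with this applied: shift every letter 12 places backward in the alphabet (wrapping around), then delete the last 3 characters.
"zzrhxulgdgukn" → "nnfvlizuru".

nnfvlizuru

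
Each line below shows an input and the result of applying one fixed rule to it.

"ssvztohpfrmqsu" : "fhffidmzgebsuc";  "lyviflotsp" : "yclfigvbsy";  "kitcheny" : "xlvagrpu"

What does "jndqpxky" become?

wlaxqkdc

Rule — take characters alternately from the front and the back (1st, last, 2nd, 2nd-last, ...), then shift every letter 13 places forward in the alphabet (wrapping around) — i.e. ROT13.
Working it through for "jndqpxky": intermediate "jynkdxqp", final "wlaxqkdc".
(Check on "kitcheny": → "kyintech" → "xlvagrpu" ✓)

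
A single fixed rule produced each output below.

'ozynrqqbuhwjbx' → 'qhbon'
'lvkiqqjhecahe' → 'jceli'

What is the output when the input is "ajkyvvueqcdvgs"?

ucgay

The transformation: keep one character in every 3, starting at position 1 (positions 1st, 4th, 7th, ...), then move the last 3 characters to the front (rotate right by 3).
On "ajkyvvueqcdvgs": the first step gives "ayucg", and the second then gives "ucgay".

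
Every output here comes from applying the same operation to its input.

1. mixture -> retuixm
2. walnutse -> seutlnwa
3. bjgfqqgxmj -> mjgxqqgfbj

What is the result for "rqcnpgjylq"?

The transformation: reverse the string, then swap each adjacent pair of characters (1↔2, 3↔4, ...).
For "rqcnpgjylq", step one produces "qlyjgpncqr"; step two turns that into "lqjypgcnrq".
(Check on "walnutse": → "estunlaw" → "seutlnwa" ✓)

lqjypgcnrq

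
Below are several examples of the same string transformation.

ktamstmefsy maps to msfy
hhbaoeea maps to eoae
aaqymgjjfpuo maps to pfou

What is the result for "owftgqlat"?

The pattern: swap each adjacent pair of characters (1↔2, 3↔4, ...), then keep only the last 4 characters.
On "owftgqlat": the first step gives "wotfqgalt", and the second then gives "galt".

galt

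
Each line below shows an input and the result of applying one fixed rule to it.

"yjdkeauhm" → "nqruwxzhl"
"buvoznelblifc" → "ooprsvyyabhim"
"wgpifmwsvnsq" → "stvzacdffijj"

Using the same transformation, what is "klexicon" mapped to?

The transformation: sort the characters into alphabetical order, then shift every letter 13 places forward in the alphabet (wrapping around) — i.e. ROT13.
Applying both steps to "klexicon": "ceiklnox", then "prvxyabk".
(Check on "wgpifmwsvnsq": → "fgimnpqssvww" → "stvzacdffijj" ✓)

prvxyabk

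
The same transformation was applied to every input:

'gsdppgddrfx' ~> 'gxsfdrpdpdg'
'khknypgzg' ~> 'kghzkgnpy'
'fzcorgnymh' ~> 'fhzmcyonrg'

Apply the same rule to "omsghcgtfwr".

ormwsfgthgc

Rule — take characters alternately from the front and the back (1st, last, 2nd, 2nd-last, ...).
Applying that to "omsghcgtfwr" gives "ormwsfgthgc".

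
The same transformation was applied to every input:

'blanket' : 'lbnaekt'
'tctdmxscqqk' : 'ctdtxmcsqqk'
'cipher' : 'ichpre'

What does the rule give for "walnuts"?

Rule — swap each adjacent pair of characters (1↔2, 3↔4, ...).
For "walnuts" the result is "awnltus".

awnltus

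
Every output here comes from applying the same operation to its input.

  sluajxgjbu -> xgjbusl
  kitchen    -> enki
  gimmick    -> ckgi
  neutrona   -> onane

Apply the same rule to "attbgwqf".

wqfat

Each output is the input with this applied: move the first 2 characters to the end (rotate left by 2), then delete the first 3 characters.
For "attbgwqf" the result is "wqfat".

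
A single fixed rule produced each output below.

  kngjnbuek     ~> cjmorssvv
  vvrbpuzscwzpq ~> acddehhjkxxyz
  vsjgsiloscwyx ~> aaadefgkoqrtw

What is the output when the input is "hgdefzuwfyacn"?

Each output is the input with this applied: shift every letter 8 places forward in the alphabet (wrapping around), then sort the characters into alphabetical order.
Applying that to "hgdefzuwfyacn" gives "ceghiklmnnopv".

ceghiklmnnopv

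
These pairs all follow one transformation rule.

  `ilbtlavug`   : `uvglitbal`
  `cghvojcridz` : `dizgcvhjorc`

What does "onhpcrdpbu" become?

dubnophrcp

The pattern: swap each adjacent pair of characters (1↔2, 3↔4, ...), then move the last 3 characters to the front (rotate right by 3).
"onhpcrdpbu" → "nophrcpdub" → "dubnophrcp".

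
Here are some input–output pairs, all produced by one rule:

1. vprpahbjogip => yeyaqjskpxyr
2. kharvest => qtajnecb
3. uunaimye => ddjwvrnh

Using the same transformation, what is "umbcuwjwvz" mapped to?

vdlkfdfsie

The pattern: shift every letter 9 places forward in the alphabet (wrapping around), then swap each adjacent pair of characters (1↔2, 3↔4, ...).
Working it through for "umbcuwjwvz": intermediate "dvkldfsfei", final "vdlkfdfsie".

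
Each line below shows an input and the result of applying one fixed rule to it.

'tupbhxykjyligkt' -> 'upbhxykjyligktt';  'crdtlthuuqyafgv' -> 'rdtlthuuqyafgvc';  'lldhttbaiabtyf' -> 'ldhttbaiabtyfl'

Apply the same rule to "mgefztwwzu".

gefztwwzum

What's happening: move the first character to the end.
So "mgefztwwzu" becomes "gefztwwzum".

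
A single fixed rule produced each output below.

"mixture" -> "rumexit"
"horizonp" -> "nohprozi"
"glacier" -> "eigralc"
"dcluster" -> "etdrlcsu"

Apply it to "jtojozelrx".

rljxotojez

Looking at the pairs, the operation is to move the last 3 characters to the front (rotate right by 3), then swap each adjacent pair of characters (1↔2, 3↔4, ...).
"jtojozelrx" → "lrxjtojoze" → "rljxotojez".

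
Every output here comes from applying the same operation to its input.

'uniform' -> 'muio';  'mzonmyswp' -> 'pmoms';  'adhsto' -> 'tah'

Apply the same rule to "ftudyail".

ifuy

In each case the input is transformed by: keep every other character starting from the first (positions 1st, 3rd, 5th, ...), then move the last character to the front.
On "ftudyail": the first step gives "fuyi", and the second then gives "ifuy".
(Check on "adhsto": → "aht" → "tah" ✓)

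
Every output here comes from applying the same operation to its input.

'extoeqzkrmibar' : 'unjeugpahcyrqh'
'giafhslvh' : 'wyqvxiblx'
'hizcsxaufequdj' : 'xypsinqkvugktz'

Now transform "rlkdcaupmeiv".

hbatsqkfcuyl

Rule — shift every letter 10 places backward in the alphabet (wrapping around).
So "rlkdcaupmeiv" becomes "hbatsqkfcuyl".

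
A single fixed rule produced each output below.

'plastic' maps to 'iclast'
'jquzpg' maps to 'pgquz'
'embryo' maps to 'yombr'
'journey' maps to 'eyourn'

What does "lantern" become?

Looking at the pairs, the operation is to delete the first character, then move the last 2 characters to the front (rotate right by 2).
Applying both steps to "lantern": "antern", then "rnante".
(Check on "jquzpg": → "quzpg" → "pgquz" ✓)

rnante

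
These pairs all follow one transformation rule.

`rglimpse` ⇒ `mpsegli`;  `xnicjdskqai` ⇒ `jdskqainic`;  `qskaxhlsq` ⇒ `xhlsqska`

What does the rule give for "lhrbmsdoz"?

msdozhrb

The rule is to delete the first character, then move the first 3 characters to the end (rotate left by 3).
"lhrbmsdoz" → "msdozhrb".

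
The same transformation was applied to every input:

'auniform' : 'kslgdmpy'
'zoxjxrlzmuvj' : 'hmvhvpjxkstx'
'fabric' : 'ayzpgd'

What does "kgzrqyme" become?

Each output is the input with this applied: shift every letter 2 places backward in the alphabet (wrapping around), then swap the first and last characters.
Applying both steps to "kgzrqyme": "iexpowkc", then "cexpowki".

cexpowki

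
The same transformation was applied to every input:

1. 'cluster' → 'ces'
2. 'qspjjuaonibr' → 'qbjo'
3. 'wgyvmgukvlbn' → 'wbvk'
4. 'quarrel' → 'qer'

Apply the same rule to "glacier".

What's happening: take characters alternately from the front and the back (1st, last, 2nd, 2nd-last, ...), then keep one character in every 3, starting at position 1 (positions 1st, 4th, 7th, ...).
Applying both steps to "glacier": "grleaic", then "gec".

gec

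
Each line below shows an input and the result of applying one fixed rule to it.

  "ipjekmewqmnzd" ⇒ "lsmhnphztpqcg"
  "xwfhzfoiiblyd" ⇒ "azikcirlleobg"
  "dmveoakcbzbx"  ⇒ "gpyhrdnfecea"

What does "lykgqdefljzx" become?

obnjtghiomca

The pattern: shift every letter 3 places forward in the alphabet (wrapping around).
Applying that to "lykgqdefljzx" gives "obnjtghiomca".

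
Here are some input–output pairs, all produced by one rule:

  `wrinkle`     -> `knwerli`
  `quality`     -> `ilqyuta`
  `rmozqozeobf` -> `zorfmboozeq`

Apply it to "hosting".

Each output is the input with this applied: take characters alternately from the front and the back (1st, last, 2nd, 2nd-last, ...), then move the last 2 characters to the front (rotate right by 2).
Applying both steps to "hosting": "hgonsit", then "ithgons".

ithgons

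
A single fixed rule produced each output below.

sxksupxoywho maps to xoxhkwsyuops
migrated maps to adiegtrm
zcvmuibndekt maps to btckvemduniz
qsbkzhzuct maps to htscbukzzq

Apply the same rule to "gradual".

Rule — take characters alternately from the front and the back (1st, last, 2nd, 2nd-last, ...), then swap the first and last characters.
"gradual" → "dlraaug".

dlraaug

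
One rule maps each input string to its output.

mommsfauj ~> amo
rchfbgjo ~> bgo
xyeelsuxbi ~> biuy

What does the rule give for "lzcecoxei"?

ceo

The pattern: sort the characters into alphabetical order, then keep one character in every 3, starting at position 1 (positions 1st, 4th, 7th, ...).
Starting from "lzcecoxei": after the first operation, "cceeiloxz"; after the second, "ceo".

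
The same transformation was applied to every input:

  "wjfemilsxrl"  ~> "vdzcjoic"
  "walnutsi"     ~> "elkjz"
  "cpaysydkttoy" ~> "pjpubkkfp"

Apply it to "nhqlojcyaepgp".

cfatprvgxg

Each output is the input with this applied: shift every letter 9 places backward in the alphabet (wrapping around), then delete the first 3 characters.
For "nhqlojcyaepgp", step one produces "eyhcfatprvgxg"; step two turns that into "cfatprvgxg".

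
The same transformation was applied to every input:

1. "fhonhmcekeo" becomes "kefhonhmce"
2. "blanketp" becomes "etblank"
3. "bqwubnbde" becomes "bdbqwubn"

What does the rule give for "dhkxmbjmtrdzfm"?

zfdhkxmbjmtrd

Looking at the pairs, the operation is to delete the last character, then move the last 2 characters to the front (rotate right by 2).
Working it through for "dhkxmbjmtrdzfm": intermediate "dhkxmbjmtrdzf", final "zfdhkxmbjmtrd".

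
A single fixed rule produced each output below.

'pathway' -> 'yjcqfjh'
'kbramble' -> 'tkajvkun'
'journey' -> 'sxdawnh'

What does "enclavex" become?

The pattern: shift every letter 9 places forward in the alphabet (wrapping around).
So "enclavex" becomes "nwlujeng".

nwlujeng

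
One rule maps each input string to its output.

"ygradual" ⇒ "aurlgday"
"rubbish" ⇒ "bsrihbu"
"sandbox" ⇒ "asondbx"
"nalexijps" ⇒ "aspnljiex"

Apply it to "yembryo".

In each case the input is transformed by: sort the characters into reverse alphabetical order, then swap the first and last characters.
For "yembryo" the result is "byromey".

byromey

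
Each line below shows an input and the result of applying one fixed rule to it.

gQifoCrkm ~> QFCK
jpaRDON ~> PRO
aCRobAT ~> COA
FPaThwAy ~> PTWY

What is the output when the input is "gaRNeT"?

What's happening: keep every other character starting from the second (positions 2nd, 4th, 6th, ...), then convert every letter to uppercase.
Working it through for "gaRNeT": intermediate "aNT", final "ANT".

ANT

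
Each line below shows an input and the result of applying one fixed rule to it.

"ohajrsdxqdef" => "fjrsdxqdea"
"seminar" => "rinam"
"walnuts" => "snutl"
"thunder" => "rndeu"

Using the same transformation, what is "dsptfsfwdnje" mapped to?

Rule — delete the first 2 characters, then swap the first and last characters.
For "dsptfsfwdnje", step one produces "ptfsfwdnje"; step two turns that into "etfsfwdnjp".
(Check on "thunder": → "under" → "rndeu" ✓)

etfsfwdnjp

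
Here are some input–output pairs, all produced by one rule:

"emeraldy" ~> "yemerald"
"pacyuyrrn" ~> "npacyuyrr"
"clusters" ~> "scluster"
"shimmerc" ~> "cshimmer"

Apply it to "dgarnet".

What's happening: move the last character to the front.
On "dgarnet" that produces "tdgarne".

tdgarne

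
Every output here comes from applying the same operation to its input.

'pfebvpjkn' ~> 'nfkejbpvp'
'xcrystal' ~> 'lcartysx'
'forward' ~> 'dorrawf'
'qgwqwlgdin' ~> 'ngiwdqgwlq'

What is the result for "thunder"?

Rule — take characters alternately from the front and the back (1st, last, 2nd, 2nd-last, ...), then move the first character to the end.
Applying both steps to "thunder": "trheudn", then "rheudnt".

rheudnt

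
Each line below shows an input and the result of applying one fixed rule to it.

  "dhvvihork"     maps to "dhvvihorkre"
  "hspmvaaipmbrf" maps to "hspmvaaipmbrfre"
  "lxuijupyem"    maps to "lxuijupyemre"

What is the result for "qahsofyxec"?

qahsofyxecre

The transformation: append "re".
Applying that to "qahsofyxec" gives "qahsofyxecre".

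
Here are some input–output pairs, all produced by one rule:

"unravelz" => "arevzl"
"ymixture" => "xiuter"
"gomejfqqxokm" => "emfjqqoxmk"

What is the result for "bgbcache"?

cbcaeh

The pattern: delete the first 2 characters, then swap each adjacent pair of characters (1↔2, 3↔4, ...).
On "bgbcache": the first step gives "bcache", and the second then gives "cbcaeh".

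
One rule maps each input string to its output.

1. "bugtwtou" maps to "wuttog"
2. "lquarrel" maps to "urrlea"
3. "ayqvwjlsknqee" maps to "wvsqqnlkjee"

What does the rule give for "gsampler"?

Looking at the pairs, the operation is to delete the first 2 characters, then sort the characters into reverse alphabetical order.
On "gsampler" that produces "rpmlea".

rpmlea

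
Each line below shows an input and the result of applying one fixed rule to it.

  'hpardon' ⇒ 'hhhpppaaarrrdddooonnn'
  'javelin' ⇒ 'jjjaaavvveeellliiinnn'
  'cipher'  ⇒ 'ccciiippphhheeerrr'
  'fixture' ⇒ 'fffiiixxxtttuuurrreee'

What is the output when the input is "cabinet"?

The transformation: repeat every character 3 times.
On "cabinet" that produces "cccaaabbbiiinnneeettt".

cccaaabbbiiinnneeettt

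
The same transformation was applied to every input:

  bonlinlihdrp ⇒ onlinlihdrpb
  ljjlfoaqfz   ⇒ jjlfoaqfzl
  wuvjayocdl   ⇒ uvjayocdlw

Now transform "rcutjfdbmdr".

cutjfdbmdrr

Looking at the pairs, the operation is to move the first character to the end.
"rcutjfdbmdr" → "cutjfdbmdrr".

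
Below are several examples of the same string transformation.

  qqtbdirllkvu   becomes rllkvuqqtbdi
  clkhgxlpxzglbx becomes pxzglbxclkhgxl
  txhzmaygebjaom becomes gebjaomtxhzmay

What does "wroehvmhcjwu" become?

mhcjwuwroehv

Looking at the pairs, the operation is to swap the front and back halves of the string.
Doing the same to "wroehvmhcjwu": "mhcjwuwroehv".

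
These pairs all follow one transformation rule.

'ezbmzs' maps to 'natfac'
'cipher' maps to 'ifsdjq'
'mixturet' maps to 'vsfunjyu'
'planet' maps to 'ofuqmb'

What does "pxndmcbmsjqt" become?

cntkruqyoend

In each case the input is transformed by: shift every letter 1 place forward in the alphabet (wrapping around), then swap the front and back halves of the string.
So "pxndmcbmsjqt" becomes "cntkruqyoend".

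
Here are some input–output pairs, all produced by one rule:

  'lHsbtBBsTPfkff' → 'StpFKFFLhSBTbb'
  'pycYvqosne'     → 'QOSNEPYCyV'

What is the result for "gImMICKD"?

ickdGiMm

Each output is the input with this applied: flip the case of every letter, then swap the front and back halves of the string.
For "gImMICKD" the result is "ickdGiMm".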